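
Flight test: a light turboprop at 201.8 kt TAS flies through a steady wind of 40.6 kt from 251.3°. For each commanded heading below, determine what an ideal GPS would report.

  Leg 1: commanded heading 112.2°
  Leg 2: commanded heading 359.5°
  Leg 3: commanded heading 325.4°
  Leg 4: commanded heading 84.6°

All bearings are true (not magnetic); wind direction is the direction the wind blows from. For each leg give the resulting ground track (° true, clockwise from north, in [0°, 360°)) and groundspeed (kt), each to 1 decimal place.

Leg 1: heading 112.2°; drift -6.5° → track 105.7°, groundspeed 234.0 kt
Leg 2: heading 359.5°; drift +10.2° → track 9.7°, groundspeed 217.9 kt
Leg 3: heading 325.4°; drift +11.6° → track 337.0°, groundspeed 194.6 kt
Leg 4: heading 84.6°; drift -2.2° → track 82.4°, groundspeed 241.5 kt

Leg 1: track=105.7°, groundspeed=234.0 kt
Leg 2: track=9.7°, groundspeed=217.9 kt
Leg 3: track=337.0°, groundspeed=194.6 kt
Leg 4: track=82.4°, groundspeed=241.5 kt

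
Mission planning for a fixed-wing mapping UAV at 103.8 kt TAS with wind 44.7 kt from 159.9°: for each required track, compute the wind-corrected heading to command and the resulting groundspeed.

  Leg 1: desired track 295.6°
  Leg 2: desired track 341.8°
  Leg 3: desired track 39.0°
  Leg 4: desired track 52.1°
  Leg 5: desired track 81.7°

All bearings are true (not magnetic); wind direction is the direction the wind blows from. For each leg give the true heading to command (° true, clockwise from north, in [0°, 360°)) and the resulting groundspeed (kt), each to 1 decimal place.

Leg 1: heading=278.1°, groundspeed=131.0 kt
Leg 2: heading=342.6°, groundspeed=148.5 kt
Leg 3: heading=60.7°, groundspeed=119.4 kt
Leg 4: heading=76.3°, groundspeed=108.3 kt
Leg 5: heading=106.6°, groundspeed=85.0 kt

Leg 1: desired track 295.6°; wind correction -17.5° → command heading 278.1°, groundspeed 131.0 kt
Leg 2: desired track 341.8°; wind correction +0.8° → command heading 342.6°, groundspeed 148.5 kt
Leg 3: desired track 39.0°; wind correction +21.7° → command heading 60.7°, groundspeed 119.4 kt
Leg 4: desired track 52.1°; wind correction +24.2° → command heading 76.3°, groundspeed 108.3 kt
Leg 5: desired track 81.7°; wind correction +24.9° → command heading 106.6°, groundspeed 85.0 kt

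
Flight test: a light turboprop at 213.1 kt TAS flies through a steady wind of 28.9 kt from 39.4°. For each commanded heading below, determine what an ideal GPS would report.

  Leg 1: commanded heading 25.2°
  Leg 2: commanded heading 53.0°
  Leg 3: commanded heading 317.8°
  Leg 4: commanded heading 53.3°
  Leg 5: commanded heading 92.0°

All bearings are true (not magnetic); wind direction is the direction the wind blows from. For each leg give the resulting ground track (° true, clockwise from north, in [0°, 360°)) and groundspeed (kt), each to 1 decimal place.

Leg 1: heading 25.2°; drift -2.2° → track 23.0°, groundspeed 185.2 kt
Leg 2: heading 53.0°; drift +2.1° → track 55.1°, groundspeed 185.1 kt
Leg 3: heading 317.8°; drift -7.8° → track 310.0°, groundspeed 210.8 kt
Leg 4: heading 53.3°; drift +2.1° → track 55.4°, groundspeed 185.2 kt
Leg 5: heading 92.0°; drift +6.7° → track 98.7°, groundspeed 196.9 kt

Leg 1: track=23.0°, groundspeed=185.2 kt
Leg 2: track=55.1°, groundspeed=185.1 kt
Leg 3: track=310.0°, groundspeed=210.8 kt
Leg 4: track=55.4°, groundspeed=185.2 kt
Leg 5: track=98.7°, groundspeed=196.9 kt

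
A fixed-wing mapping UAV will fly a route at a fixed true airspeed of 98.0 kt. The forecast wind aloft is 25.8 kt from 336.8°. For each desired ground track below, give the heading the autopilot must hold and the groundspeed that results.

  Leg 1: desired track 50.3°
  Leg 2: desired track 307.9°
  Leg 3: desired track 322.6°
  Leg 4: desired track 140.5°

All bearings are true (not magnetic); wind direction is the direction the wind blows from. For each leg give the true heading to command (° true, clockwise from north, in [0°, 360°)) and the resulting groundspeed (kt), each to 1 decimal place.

Leg 1: desired track 50.3°; wind correction -14.6° → command heading 35.7°, groundspeed 87.5 kt
Leg 2: desired track 307.9°; wind correction +7.3° → command heading 315.2°, groundspeed 74.6 kt
Leg 3: desired track 322.6°; wind correction +3.7° → command heading 326.3°, groundspeed 72.8 kt
Leg 4: desired track 140.5°; wind correction -4.2° → command heading 136.3°, groundspeed 122.5 kt

Leg 1: heading=35.7°, groundspeed=87.5 kt
Leg 2: heading=315.2°, groundspeed=74.6 kt
Leg 3: heading=326.3°, groundspeed=72.8 kt
Leg 4: heading=136.3°, groundspeed=122.5 kt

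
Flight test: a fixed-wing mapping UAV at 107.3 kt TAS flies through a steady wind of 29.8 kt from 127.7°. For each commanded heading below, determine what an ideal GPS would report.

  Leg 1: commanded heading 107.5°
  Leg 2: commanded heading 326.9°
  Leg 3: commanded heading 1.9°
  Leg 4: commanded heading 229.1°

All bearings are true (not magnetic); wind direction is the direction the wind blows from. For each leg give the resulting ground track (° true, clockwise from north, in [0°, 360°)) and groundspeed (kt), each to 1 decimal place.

Leg 1: track=100.1°, groundspeed=80.0 kt
Leg 2: track=322.8°, groundspeed=135.8 kt
Leg 3: track=350.9°, groundspeed=127.1 kt
Leg 4: track=243.6°, groundspeed=116.9 kt

Leg 1: heading 107.5°; drift -7.4° → track 100.1°, groundspeed 80.0 kt
Leg 2: heading 326.9°; drift -4.1° → track 322.8°, groundspeed 135.8 kt
Leg 3: heading 1.9°; drift -11.0° → track 350.9°, groundspeed 127.1 kt
Leg 4: heading 229.1°; drift +14.5° → track 243.6°, groundspeed 116.9 kt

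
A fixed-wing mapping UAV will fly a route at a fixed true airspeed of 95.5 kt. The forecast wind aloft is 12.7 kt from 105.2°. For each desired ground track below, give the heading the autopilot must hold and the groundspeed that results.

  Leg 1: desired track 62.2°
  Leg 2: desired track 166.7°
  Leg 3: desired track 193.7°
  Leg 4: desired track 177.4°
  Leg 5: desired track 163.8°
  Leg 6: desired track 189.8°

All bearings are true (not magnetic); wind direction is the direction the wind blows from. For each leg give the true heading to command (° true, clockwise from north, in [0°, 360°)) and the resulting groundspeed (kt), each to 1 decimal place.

Leg 1: desired track 62.2°; wind correction +5.2° → command heading 67.4°, groundspeed 85.8 kt
Leg 2: desired track 166.7°; wind correction -6.7° → command heading 160.0°, groundspeed 88.8 kt
Leg 3: desired track 193.7°; wind correction -7.6° → command heading 186.1°, groundspeed 94.3 kt
Leg 4: desired track 177.4°; wind correction -7.3° → command heading 170.1°, groundspeed 90.8 kt
Leg 5: desired track 163.8°; wind correction -6.5° → command heading 157.3°, groundspeed 88.3 kt
Leg 6: desired track 189.8°; wind correction -7.6° → command heading 182.2°, groundspeed 93.5 kt

Leg 1: heading=67.4°, groundspeed=85.8 kt
Leg 2: heading=160.0°, groundspeed=88.8 kt
Leg 3: heading=186.1°, groundspeed=94.3 kt
Leg 4: heading=170.1°, groundspeed=90.8 kt
Leg 5: heading=157.3°, groundspeed=88.3 kt
Leg 6: heading=182.2°, groundspeed=93.5 kt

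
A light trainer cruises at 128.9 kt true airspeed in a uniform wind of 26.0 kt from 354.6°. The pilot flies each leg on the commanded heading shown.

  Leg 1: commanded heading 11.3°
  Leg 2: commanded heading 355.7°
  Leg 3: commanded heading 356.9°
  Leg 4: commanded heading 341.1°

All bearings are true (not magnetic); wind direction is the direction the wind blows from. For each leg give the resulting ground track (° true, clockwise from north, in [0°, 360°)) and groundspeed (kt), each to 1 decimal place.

Leg 1: heading 11.3°; drift +4.1° → track 15.4°, groundspeed 104.3 kt
Leg 2: heading 355.7°; drift +0.3° → track 356.0°, groundspeed 102.9 kt
Leg 3: heading 356.9°; drift +0.6° → track 357.5°, groundspeed 102.9 kt
Leg 4: heading 341.1°; drift -3.4° → track 337.7°, groundspeed 103.8 kt

Leg 1: track=15.4°, groundspeed=104.3 kt
Leg 2: track=356.0°, groundspeed=102.9 kt
Leg 3: track=357.5°, groundspeed=102.9 kt
Leg 4: track=337.7°, groundspeed=103.8 kt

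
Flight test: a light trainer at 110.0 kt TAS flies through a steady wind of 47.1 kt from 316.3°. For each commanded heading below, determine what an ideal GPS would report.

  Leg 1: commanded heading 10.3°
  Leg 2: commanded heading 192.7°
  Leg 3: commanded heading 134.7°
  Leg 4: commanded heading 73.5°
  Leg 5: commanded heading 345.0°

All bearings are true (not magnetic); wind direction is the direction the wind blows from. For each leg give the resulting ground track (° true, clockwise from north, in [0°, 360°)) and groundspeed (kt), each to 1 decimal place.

Leg 1: heading 10.3°; drift +24.8° → track 35.1°, groundspeed 90.7 kt
Leg 2: heading 192.7°; drift -16.1° → track 176.6°, groundspeed 141.6 kt
Leg 3: heading 134.7°; drift +0.5° → track 135.2°, groundspeed 157.1 kt
Leg 4: heading 73.5°; drift +17.7° → track 91.2°, groundspeed 138.0 kt
Leg 5: heading 345.0°; drift +18.2° → track 3.2°, groundspeed 72.3 kt

Leg 1: track=35.1°, groundspeed=90.7 kt
Leg 2: track=176.6°, groundspeed=141.6 kt
Leg 3: track=135.2°, groundspeed=157.1 kt
Leg 4: track=91.2°, groundspeed=138.0 kt
Leg 5: track=3.2°, groundspeed=72.3 kt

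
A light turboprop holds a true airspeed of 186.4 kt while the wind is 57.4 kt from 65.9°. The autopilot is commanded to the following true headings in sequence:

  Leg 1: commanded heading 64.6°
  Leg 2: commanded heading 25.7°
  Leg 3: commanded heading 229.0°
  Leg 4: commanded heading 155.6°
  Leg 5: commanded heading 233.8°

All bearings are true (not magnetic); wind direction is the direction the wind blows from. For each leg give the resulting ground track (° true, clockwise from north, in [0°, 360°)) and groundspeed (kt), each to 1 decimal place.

Leg 1: track=64.0°, groundspeed=129.0 kt
Leg 2: track=11.1°, groundspeed=147.3 kt
Leg 3: track=233.0°, groundspeed=241.9 kt
Leg 4: track=172.7°, groundspeed=194.8 kt
Leg 5: track=236.6°, groundspeed=242.8 kt

Leg 1: heading 64.6°; drift -0.6° → track 64.0°, groundspeed 129.0 kt
Leg 2: heading 25.7°; drift -14.6° → track 11.1°, groundspeed 147.3 kt
Leg 3: heading 229.0°; drift +4.0° → track 233.0°, groundspeed 241.9 kt
Leg 4: heading 155.6°; drift +17.1° → track 172.7°, groundspeed 194.8 kt
Leg 5: heading 233.8°; drift +2.8° → track 236.6°, groundspeed 242.8 kt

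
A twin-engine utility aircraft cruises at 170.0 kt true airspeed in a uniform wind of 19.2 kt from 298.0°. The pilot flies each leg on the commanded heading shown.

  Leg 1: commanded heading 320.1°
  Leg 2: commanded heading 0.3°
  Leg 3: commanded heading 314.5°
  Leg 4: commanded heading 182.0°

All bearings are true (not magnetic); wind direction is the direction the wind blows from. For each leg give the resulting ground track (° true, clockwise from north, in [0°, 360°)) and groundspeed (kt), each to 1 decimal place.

Leg 1: heading 320.1°; drift +2.7° → track 322.8°, groundspeed 152.4 kt
Leg 2: heading 0.3°; drift +6.0° → track 6.3°, groundspeed 162.0 kt
Leg 3: heading 314.5°; drift +2.1° → track 316.6°, groundspeed 151.7 kt
Leg 4: heading 182.0°; drift -5.5° → track 176.5°, groundspeed 179.2 kt

Leg 1: track=322.8°, groundspeed=152.4 kt
Leg 2: track=6.3°, groundspeed=162.0 kt
Leg 3: track=316.6°, groundspeed=151.7 kt
Leg 4: track=176.5°, groundspeed=179.2 kt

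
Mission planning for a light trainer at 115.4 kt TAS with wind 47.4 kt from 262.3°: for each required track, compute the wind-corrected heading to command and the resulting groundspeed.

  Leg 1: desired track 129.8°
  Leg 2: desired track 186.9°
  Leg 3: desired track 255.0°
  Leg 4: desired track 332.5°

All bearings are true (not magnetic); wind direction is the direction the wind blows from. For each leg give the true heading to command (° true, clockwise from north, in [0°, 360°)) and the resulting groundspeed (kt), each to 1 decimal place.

Leg 1: desired track 129.8°; wind correction +17.6° → command heading 147.4°, groundspeed 142.0 kt
Leg 2: desired track 186.9°; wind correction +23.4° → command heading 210.3°, groundspeed 93.9 kt
Leg 3: desired track 255.0°; wind correction +3.0° → command heading 258.0°, groundspeed 68.2 kt
Leg 4: desired track 332.5°; wind correction -22.7° → command heading 309.8°, groundspeed 90.4 kt

Leg 1: heading=147.4°, groundspeed=142.0 kt
Leg 2: heading=210.3°, groundspeed=93.9 kt
Leg 3: heading=258.0°, groundspeed=68.2 kt
Leg 4: heading=309.8°, groundspeed=90.4 kt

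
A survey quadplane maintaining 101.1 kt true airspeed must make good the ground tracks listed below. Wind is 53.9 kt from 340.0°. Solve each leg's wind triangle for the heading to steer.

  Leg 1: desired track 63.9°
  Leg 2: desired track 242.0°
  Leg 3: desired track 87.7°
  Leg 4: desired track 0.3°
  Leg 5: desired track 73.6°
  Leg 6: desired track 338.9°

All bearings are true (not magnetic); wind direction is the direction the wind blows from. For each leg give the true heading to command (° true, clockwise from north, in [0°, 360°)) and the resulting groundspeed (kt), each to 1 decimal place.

Leg 1: heading=31.9°, groundspeed=80.0 kt
Leg 2: heading=273.9°, groundspeed=93.4 kt
Leg 3: heading=57.2°, groundspeed=103.5 kt
Leg 4: heading=349.6°, groundspeed=48.8 kt
Leg 5: heading=41.5°, groundspeed=89.0 kt
Leg 6: heading=339.5°, groundspeed=47.2 kt

Leg 1: desired track 63.9°; wind correction -32.0° → command heading 31.9°, groundspeed 80.0 kt
Leg 2: desired track 242.0°; wind correction +31.9° → command heading 273.9°, groundspeed 93.4 kt
Leg 3: desired track 87.7°; wind correction -30.5° → command heading 57.2°, groundspeed 103.5 kt
Leg 4: desired track 0.3°; wind correction -10.7° → command heading 349.6°, groundspeed 48.8 kt
Leg 5: desired track 73.6°; wind correction -32.1° → command heading 41.5°, groundspeed 89.0 kt
Leg 6: desired track 338.9°; wind correction +0.6° → command heading 339.5°, groundspeed 47.2 kt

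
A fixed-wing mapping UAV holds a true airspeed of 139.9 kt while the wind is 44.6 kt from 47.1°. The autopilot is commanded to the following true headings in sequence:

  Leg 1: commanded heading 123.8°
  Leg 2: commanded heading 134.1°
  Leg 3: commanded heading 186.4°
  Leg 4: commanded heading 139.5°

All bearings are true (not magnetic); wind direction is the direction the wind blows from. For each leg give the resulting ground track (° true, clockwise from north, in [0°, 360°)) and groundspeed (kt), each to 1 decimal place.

Leg 1: heading 123.8°; drift +18.5° → track 142.3°, groundspeed 136.7 kt
Leg 2: heading 134.1°; drift +17.9° → track 152.0°, groundspeed 144.6 kt
Leg 3: heading 186.4°; drift +9.5° → track 195.9°, groundspeed 176.1 kt
Leg 4: heading 139.5°; drift +17.4° → track 156.9°, groundspeed 148.6 kt

Leg 1: track=142.3°, groundspeed=136.7 kt
Leg 2: track=152.0°, groundspeed=144.6 kt
Leg 3: track=195.9°, groundspeed=176.1 kt
Leg 4: track=156.9°, groundspeed=148.6 kt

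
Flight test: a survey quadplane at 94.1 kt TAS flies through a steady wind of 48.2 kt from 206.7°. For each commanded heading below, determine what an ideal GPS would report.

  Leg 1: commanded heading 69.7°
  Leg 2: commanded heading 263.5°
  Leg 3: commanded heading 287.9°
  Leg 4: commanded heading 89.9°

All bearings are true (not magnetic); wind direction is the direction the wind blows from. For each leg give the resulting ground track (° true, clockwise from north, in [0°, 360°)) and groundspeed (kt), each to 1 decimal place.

Leg 1: heading 69.7°; drift -14.3° → track 55.4°, groundspeed 133.5 kt
Leg 2: heading 263.5°; drift +30.8° → track 294.3°, groundspeed 78.8 kt
Leg 3: heading 287.9°; drift +28.8° → track 316.7°, groundspeed 98.9 kt
Leg 4: heading 89.9°; drift -20.4° → track 69.5°, groundspeed 123.6 kt

Leg 1: track=55.4°, groundspeed=133.5 kt
Leg 2: track=294.3°, groundspeed=78.8 kt
Leg 3: track=316.7°, groundspeed=98.9 kt
Leg 4: track=69.5°, groundspeed=123.6 kt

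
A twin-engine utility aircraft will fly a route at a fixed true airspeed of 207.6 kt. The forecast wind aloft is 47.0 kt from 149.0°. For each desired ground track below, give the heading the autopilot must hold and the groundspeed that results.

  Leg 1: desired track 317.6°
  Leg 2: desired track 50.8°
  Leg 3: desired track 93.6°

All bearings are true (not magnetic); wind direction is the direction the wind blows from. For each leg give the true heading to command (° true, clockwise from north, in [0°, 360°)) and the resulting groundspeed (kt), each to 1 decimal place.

Leg 1: heading=315.0°, groundspeed=253.5 kt
Leg 2: heading=63.7°, groundspeed=209.0 kt
Leg 3: heading=104.3°, groundspeed=177.3 kt

Leg 1: desired track 317.6°; wind correction -2.6° → command heading 315.0°, groundspeed 253.5 kt
Leg 2: desired track 50.8°; wind correction +12.9° → command heading 63.7°, groundspeed 209.0 kt
Leg 3: desired track 93.6°; wind correction +10.7° → command heading 104.3°, groundspeed 177.3 kt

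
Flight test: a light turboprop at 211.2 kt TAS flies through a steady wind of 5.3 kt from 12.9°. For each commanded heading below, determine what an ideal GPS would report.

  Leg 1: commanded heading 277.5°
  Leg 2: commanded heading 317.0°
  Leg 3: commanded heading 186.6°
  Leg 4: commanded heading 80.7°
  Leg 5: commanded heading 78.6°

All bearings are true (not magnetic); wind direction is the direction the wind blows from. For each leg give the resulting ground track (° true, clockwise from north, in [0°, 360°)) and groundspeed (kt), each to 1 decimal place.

Leg 1: track=276.1°, groundspeed=211.8 kt
Leg 2: track=315.8°, groundspeed=208.3 kt
Leg 3: track=186.8°, groundspeed=216.5 kt
Leg 4: track=82.0°, groundspeed=209.3 kt
Leg 5: track=79.9°, groundspeed=209.1 kt

Leg 1: heading 277.5°; drift -1.4° → track 276.1°, groundspeed 211.8 kt
Leg 2: heading 317.0°; drift -1.2° → track 315.8°, groundspeed 208.3 kt
Leg 3: heading 186.6°; drift +0.2° → track 186.8°, groundspeed 216.5 kt
Leg 4: heading 80.7°; drift +1.3° → track 82.0°, groundspeed 209.3 kt
Leg 5: heading 78.6°; drift +1.3° → track 79.9°, groundspeed 209.1 kt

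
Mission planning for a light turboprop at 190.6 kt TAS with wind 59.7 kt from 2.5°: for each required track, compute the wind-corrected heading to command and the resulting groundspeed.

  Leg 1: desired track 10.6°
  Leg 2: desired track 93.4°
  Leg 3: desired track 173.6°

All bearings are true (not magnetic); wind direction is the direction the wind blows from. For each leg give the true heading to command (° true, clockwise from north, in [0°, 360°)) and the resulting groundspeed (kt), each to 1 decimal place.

Leg 1: desired track 10.6°; wind correction -2.5° → command heading 8.1°, groundspeed 131.3 kt
Leg 2: desired track 93.4°; wind correction -18.3° → command heading 75.1°, groundspeed 181.9 kt
Leg 3: desired track 173.6°; wind correction -2.8° → command heading 170.8°, groundspeed 249.4 kt

Leg 1: heading=8.1°, groundspeed=131.3 kt
Leg 2: heading=75.1°, groundspeed=181.9 kt
Leg 3: heading=170.8°, groundspeed=249.4 kt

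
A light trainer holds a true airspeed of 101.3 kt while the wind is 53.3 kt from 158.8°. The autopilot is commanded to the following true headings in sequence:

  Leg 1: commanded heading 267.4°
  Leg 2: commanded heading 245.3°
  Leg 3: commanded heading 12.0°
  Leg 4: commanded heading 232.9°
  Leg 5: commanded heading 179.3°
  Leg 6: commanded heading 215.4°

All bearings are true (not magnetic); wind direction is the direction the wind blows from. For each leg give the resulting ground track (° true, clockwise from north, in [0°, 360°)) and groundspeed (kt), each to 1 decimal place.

Leg 1: heading 267.4°; drift +23.1° → track 290.5°, groundspeed 128.6 kt
Leg 2: heading 245.3°; drift +28.5° → track 273.8°, groundspeed 111.5 kt
Leg 3: heading 12.0°; drift -11.3° → track 0.7°, groundspeed 148.8 kt
Leg 4: heading 232.9°; drift +30.6° → track 263.5°, groundspeed 100.7 kt
Leg 5: heading 179.3°; drift +20.0° → track 199.3°, groundspeed 54.7 kt
Leg 6: heading 215.4°; drift +31.7° → track 247.1°, groundspeed 84.6 kt

Leg 1: track=290.5°, groundspeed=128.6 kt
Leg 2: track=273.8°, groundspeed=111.5 kt
Leg 3: track=0.7°, groundspeed=148.8 kt
Leg 4: track=263.5°, groundspeed=100.7 kt
Leg 5: track=199.3°, groundspeed=54.7 kt
Leg 6: track=247.1°, groundspeed=84.6 kt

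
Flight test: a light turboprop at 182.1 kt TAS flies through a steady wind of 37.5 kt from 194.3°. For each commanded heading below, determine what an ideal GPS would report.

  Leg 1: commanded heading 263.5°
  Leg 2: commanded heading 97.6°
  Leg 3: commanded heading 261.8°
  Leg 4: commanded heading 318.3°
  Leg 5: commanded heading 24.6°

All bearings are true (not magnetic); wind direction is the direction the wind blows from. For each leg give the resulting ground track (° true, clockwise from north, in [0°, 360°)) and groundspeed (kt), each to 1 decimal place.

Leg 1: heading 263.5°; drift +11.7° → track 275.2°, groundspeed 172.4 kt
Leg 2: heading 97.6°; drift -11.3° → track 86.3°, groundspeed 190.2 kt
Leg 3: heading 261.8°; drift +11.7° → track 273.5°, groundspeed 171.3 kt
Leg 4: heading 318.3°; drift +8.7° → track 327.0°, groundspeed 205.4 kt
Leg 5: heading 24.6°; drift -1.8° → track 22.8°, groundspeed 219.1 kt

Leg 1: track=275.2°, groundspeed=172.4 kt
Leg 2: track=86.3°, groundspeed=190.2 kt
Leg 3: track=273.5°, groundspeed=171.3 kt
Leg 4: track=327.0°, groundspeed=205.4 kt
Leg 5: track=22.8°, groundspeed=219.1 kt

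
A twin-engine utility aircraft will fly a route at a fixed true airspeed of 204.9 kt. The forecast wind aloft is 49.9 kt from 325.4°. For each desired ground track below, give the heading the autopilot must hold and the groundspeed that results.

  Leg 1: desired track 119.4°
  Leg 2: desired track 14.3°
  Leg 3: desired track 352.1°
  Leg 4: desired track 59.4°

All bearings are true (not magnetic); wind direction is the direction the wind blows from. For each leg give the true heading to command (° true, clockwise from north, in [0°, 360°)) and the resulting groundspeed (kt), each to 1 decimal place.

Leg 1: desired track 119.4°; wind correction -6.1° → command heading 113.3°, groundspeed 248.6 kt
Leg 2: desired track 14.3°; wind correction -10.6° → command heading 3.7°, groundspeed 168.6 kt
Leg 3: desired track 352.1°; wind correction -6.3° → command heading 345.8°, groundspeed 159.1 kt
Leg 4: desired track 59.4°; wind correction -14.1° → command heading 45.3°, groundspeed 202.2 kt

Leg 1: heading=113.3°, groundspeed=248.6 kt
Leg 2: heading=3.7°, groundspeed=168.6 kt
Leg 3: heading=345.8°, groundspeed=159.1 kt
Leg 4: heading=45.3°, groundspeed=202.2 kt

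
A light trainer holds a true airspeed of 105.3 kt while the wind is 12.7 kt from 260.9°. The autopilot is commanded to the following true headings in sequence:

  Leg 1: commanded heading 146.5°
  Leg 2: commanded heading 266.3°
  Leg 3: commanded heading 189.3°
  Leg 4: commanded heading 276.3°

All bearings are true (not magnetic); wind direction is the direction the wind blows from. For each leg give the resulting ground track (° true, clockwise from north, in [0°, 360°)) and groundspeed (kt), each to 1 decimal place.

Leg 1: heading 146.5°; drift -6.0° → track 140.5°, groundspeed 111.1 kt
Leg 2: heading 266.3°; drift +0.7° → track 267.0°, groundspeed 92.7 kt
Leg 3: heading 189.3°; drift -6.8° → track 182.5°, groundspeed 102.0 kt
Leg 4: heading 276.3°; drift +2.1° → track 278.4°, groundspeed 93.1 kt

Leg 1: track=140.5°, groundspeed=111.1 kt
Leg 2: track=267.0°, groundspeed=92.7 kt
Leg 3: track=182.5°, groundspeed=102.0 kt
Leg 4: track=278.4°, groundspeed=93.1 kt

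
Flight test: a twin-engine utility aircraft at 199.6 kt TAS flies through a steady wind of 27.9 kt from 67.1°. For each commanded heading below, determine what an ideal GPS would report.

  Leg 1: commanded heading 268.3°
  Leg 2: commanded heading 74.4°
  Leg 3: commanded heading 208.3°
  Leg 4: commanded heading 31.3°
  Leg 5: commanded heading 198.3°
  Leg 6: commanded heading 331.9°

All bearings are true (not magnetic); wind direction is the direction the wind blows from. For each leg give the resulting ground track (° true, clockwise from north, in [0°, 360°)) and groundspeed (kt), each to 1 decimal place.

Leg 1: track=265.7°, groundspeed=225.8 kt
Leg 2: track=75.6°, groundspeed=172.0 kt
Leg 3: track=212.8°, groundspeed=222.0 kt
Leg 4: track=26.0°, groundspeed=177.7 kt
Leg 5: track=203.8°, groundspeed=219.0 kt
Leg 6: track=324.1°, groundspeed=204.0 kt

Leg 1: heading 268.3°; drift -2.6° → track 265.7°, groundspeed 225.8 kt
Leg 2: heading 74.4°; drift +1.2° → track 75.6°, groundspeed 172.0 kt
Leg 3: heading 208.3°; drift +4.5° → track 212.8°, groundspeed 222.0 kt
Leg 4: heading 31.3°; drift -5.3° → track 26.0°, groundspeed 177.7 kt
Leg 5: heading 198.3°; drift +5.5° → track 203.8°, groundspeed 219.0 kt
Leg 6: heading 331.9°; drift -7.8° → track 324.1°, groundspeed 204.0 kt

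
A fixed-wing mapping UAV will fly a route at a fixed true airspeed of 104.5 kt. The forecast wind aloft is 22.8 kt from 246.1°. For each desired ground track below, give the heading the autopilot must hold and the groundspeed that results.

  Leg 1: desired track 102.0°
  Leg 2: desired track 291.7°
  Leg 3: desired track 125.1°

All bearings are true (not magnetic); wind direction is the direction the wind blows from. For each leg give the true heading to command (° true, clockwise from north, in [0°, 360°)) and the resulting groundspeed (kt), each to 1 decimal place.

Leg 1: heading=109.4°, groundspeed=122.1 kt
Leg 2: heading=282.7°, groundspeed=87.3 kt
Leg 3: heading=135.9°, groundspeed=114.4 kt

Leg 1: desired track 102.0°; wind correction +7.4° → command heading 109.4°, groundspeed 122.1 kt
Leg 2: desired track 291.7°; wind correction -9.0° → command heading 282.7°, groundspeed 87.3 kt
Leg 3: desired track 125.1°; wind correction +10.8° → command heading 135.9°, groundspeed 114.4 kt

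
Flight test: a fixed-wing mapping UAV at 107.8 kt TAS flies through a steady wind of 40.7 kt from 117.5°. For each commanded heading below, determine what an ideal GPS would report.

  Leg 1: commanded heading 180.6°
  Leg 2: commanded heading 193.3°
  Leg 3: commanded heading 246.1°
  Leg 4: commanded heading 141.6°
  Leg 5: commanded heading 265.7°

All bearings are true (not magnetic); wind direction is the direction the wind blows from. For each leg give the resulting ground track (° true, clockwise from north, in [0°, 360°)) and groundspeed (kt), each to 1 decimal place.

Leg 1: track=202.7°, groundspeed=96.5 kt
Leg 2: track=215.3°, groundspeed=105.5 kt
Leg 3: track=259.5°, groundspeed=136.9 kt
Leg 4: track=154.8°, groundspeed=72.6 kt
Leg 5: track=274.3°, groundspeed=144.0 kt

Leg 1: heading 180.6°; drift +22.1° → track 202.7°, groundspeed 96.5 kt
Leg 2: heading 193.3°; drift +22.0° → track 215.3°, groundspeed 105.5 kt
Leg 3: heading 246.1°; drift +13.4° → track 259.5°, groundspeed 136.9 kt
Leg 4: heading 141.6°; drift +13.2° → track 154.8°, groundspeed 72.6 kt
Leg 5: heading 265.7°; drift +8.6° → track 274.3°, groundspeed 144.0 kt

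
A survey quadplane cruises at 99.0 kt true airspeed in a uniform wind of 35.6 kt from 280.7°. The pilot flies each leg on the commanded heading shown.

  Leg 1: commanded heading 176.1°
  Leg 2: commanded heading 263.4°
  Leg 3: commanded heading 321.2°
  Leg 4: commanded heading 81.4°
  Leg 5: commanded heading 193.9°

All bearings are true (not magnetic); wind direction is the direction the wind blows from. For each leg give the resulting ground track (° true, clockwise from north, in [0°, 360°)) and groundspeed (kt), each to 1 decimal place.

Leg 1: track=158.4°, groundspeed=113.3 kt
Leg 2: track=254.2°, groundspeed=65.9 kt
Leg 3: track=339.0°, groundspeed=75.6 kt
Leg 4: track=86.5°, groundspeed=133.1 kt
Leg 5: track=173.8°, groundspeed=103.3 kt

Leg 1: heading 176.1°; drift -17.7° → track 158.4°, groundspeed 113.3 kt
Leg 2: heading 263.4°; drift -9.2° → track 254.2°, groundspeed 65.9 kt
Leg 3: heading 321.2°; drift +17.8° → track 339.0°, groundspeed 75.6 kt
Leg 4: heading 81.4°; drift +5.1° → track 86.5°, groundspeed 133.1 kt
Leg 5: heading 193.9°; drift -20.1° → track 173.8°, groundspeed 103.3 kt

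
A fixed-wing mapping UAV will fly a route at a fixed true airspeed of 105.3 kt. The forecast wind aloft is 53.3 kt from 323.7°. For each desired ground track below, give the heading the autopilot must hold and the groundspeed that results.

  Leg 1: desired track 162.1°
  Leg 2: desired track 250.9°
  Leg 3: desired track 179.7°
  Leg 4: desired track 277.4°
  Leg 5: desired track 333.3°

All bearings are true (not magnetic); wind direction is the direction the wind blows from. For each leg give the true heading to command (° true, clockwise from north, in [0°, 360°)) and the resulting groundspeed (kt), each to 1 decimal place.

Leg 1: heading=171.3°, groundspeed=154.5 kt
Leg 2: heading=279.8°, groundspeed=76.4 kt
Leg 3: heading=197.0°, groundspeed=143.7 kt
Leg 4: heading=298.9°, groundspeed=61.2 kt
Leg 5: heading=328.5°, groundspeed=52.4 kt

Leg 1: desired track 162.1°; wind correction +9.2° → command heading 171.3°, groundspeed 154.5 kt
Leg 2: desired track 250.9°; wind correction +28.9° → command heading 279.8°, groundspeed 76.4 kt
Leg 3: desired track 179.7°; wind correction +17.3° → command heading 197.0°, groundspeed 143.7 kt
Leg 4: desired track 277.4°; wind correction +21.5° → command heading 298.9°, groundspeed 61.2 kt
Leg 5: desired track 333.3°; wind correction -4.8° → command heading 328.5°, groundspeed 52.4 kt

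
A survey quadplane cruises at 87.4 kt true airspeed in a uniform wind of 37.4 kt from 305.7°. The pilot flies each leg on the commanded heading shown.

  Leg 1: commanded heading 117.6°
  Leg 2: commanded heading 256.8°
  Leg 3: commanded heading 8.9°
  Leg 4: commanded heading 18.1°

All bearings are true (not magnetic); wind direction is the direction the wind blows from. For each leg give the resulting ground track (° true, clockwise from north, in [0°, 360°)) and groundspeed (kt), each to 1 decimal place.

Leg 1: heading 117.6°; drift +2.4° → track 120.0°, groundspeed 124.5 kt
Leg 2: heading 256.8°; drift -24.2° → track 232.6°, groundspeed 68.8 kt
Leg 3: heading 8.9°; drift +25.3° → track 34.2°, groundspeed 78.0 kt
Leg 4: heading 18.1°; drift +25.1° → track 43.2°, groundspeed 84.0 kt

Leg 1: track=120.0°, groundspeed=124.5 kt
Leg 2: track=232.6°, groundspeed=68.8 kt
Leg 3: track=34.2°, groundspeed=78.0 kt
Leg 4: track=43.2°, groundspeed=84.0 kt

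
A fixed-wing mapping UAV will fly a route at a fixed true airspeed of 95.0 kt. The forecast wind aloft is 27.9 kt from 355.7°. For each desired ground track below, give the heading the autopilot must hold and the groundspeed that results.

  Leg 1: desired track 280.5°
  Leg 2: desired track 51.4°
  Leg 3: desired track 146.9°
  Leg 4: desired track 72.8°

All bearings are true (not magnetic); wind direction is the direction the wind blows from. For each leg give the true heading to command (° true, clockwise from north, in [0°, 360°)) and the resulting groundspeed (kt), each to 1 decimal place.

Leg 1: desired track 280.5°; wind correction +16.5° → command heading 297.0°, groundspeed 84.0 kt
Leg 2: desired track 51.4°; wind correction -14.0° → command heading 37.4°, groundspeed 76.4 kt
Leg 3: desired track 146.9°; wind correction -8.1° → command heading 138.8°, groundspeed 118.5 kt
Leg 4: desired track 72.8°; wind correction -16.6° → command heading 56.2°, groundspeed 84.8 kt

Leg 1: heading=297.0°, groundspeed=84.0 kt
Leg 2: heading=37.4°, groundspeed=76.4 kt
Leg 3: heading=138.8°, groundspeed=118.5 kt
Leg 4: heading=56.2°, groundspeed=84.8 kt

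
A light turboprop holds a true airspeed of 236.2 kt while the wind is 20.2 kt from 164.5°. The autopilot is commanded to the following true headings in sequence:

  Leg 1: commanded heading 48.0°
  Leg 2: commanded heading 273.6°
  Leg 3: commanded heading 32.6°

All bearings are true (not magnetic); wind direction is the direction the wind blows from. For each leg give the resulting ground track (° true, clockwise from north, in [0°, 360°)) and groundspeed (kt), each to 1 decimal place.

Leg 1: track=43.8°, groundspeed=245.9 kt
Leg 2: track=278.1°, groundspeed=243.6 kt
Leg 3: track=29.2°, groundspeed=250.1 kt

Leg 1: heading 48.0°; drift -4.2° → track 43.8°, groundspeed 245.9 kt
Leg 2: heading 273.6°; drift +4.5° → track 278.1°, groundspeed 243.6 kt
Leg 3: heading 32.6°; drift -3.4° → track 29.2°, groundspeed 250.1 kt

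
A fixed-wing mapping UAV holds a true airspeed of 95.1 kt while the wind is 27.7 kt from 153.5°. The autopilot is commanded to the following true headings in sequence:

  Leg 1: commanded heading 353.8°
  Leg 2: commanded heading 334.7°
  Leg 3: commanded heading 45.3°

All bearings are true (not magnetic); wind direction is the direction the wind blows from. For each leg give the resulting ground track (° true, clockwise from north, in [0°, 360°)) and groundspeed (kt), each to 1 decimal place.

Leg 1: track=349.3°, groundspeed=121.5 kt
Leg 2: track=334.4°, groundspeed=122.8 kt
Leg 3: track=31.1°, groundspeed=107.0 kt

Leg 1: heading 353.8°; drift -4.5° → track 349.3°, groundspeed 121.5 kt
Leg 2: heading 334.7°; drift -0.3° → track 334.4°, groundspeed 122.8 kt
Leg 3: heading 45.3°; drift -14.2° → track 31.1°, groundspeed 107.0 kt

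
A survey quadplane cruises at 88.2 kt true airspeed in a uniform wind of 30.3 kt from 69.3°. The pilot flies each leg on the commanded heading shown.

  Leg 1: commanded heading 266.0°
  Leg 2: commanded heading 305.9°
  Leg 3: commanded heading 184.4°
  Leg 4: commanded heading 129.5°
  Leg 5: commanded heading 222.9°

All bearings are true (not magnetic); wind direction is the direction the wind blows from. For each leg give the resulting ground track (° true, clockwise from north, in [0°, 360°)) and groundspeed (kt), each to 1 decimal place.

Leg 1: track=261.8°, groundspeed=117.5 kt
Leg 2: track=292.3°, groundspeed=107.9 kt
Leg 3: track=199.6°, groundspeed=104.7 kt
Leg 4: track=149.3°, groundspeed=77.7 kt
Leg 5: track=229.6°, groundspeed=116.1 kt

Leg 1: heading 266.0°; drift -4.2° → track 261.8°, groundspeed 117.5 kt
Leg 2: heading 305.9°; drift -13.6° → track 292.3°, groundspeed 107.9 kt
Leg 3: heading 184.4°; drift +15.2° → track 199.6°, groundspeed 104.7 kt
Leg 4: heading 129.5°; drift +19.8° → track 149.3°, groundspeed 77.7 kt
Leg 5: heading 222.9°; drift +6.7° → track 229.6°, groundspeed 116.1 kt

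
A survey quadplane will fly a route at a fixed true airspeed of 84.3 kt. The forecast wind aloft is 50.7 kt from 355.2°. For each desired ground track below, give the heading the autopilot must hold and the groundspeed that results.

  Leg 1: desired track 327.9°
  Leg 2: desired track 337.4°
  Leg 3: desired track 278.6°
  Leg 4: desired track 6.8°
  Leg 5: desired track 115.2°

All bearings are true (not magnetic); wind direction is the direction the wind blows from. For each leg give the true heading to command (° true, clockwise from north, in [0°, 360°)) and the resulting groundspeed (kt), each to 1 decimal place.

Leg 1: heading=343.9°, groundspeed=36.0 kt
Leg 2: heading=348.0°, groundspeed=34.6 kt
Leg 3: heading=314.4°, groundspeed=56.6 kt
Leg 4: heading=359.9°, groundspeed=34.0 kt
Leg 5: heading=83.8°, groundspeed=97.3 kt

Leg 1: desired track 327.9°; wind correction +16.0° → command heading 343.9°, groundspeed 36.0 kt
Leg 2: desired track 337.4°; wind correction +10.6° → command heading 348.0°, groundspeed 34.6 kt
Leg 3: desired track 278.6°; wind correction +35.8° → command heading 314.4°, groundspeed 56.6 kt
Leg 4: desired track 6.8°; wind correction -6.9° → command heading 359.9°, groundspeed 34.0 kt
Leg 5: desired track 115.2°; wind correction -31.4° → command heading 83.8°, groundspeed 97.3 kt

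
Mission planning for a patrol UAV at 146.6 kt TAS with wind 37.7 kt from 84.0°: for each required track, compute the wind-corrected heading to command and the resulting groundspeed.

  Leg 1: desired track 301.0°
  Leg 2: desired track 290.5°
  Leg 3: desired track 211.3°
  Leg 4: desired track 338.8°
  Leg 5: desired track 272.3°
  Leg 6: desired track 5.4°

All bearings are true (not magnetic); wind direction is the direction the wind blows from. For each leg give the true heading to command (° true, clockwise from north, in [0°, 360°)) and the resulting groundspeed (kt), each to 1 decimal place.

Leg 1: heading=309.9°, groundspeed=174.9 kt
Leg 2: heading=297.1°, groundspeed=179.4 kt
Leg 3: heading=199.5°, groundspeed=166.3 kt
Leg 4: heading=353.2°, groundspeed=151.9 kt
Leg 5: heading=274.4°, groundspeed=183.8 kt
Leg 6: heading=20.0°, groundspeed=134.4 kt

Leg 1: desired track 301.0°; wind correction +8.9° → command heading 309.9°, groundspeed 174.9 kt
Leg 2: desired track 290.5°; wind correction +6.6° → command heading 297.1°, groundspeed 179.4 kt
Leg 3: desired track 211.3°; wind correction -11.8° → command heading 199.5°, groundspeed 166.3 kt
Leg 4: desired track 338.8°; wind correction +14.4° → command heading 353.2°, groundspeed 151.9 kt
Leg 5: desired track 272.3°; wind correction +2.1° → command heading 274.4°, groundspeed 183.8 kt
Leg 6: desired track 5.4°; wind correction +14.6° → command heading 20.0°, groundspeed 134.4 kt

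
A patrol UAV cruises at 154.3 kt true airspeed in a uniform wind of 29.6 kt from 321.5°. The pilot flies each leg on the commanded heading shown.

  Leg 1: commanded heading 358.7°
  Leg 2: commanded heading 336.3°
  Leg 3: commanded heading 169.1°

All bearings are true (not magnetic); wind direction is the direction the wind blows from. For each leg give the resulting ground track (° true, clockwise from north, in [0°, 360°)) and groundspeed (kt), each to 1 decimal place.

Leg 1: track=6.5°, groundspeed=131.9 kt
Leg 2: track=339.7°, groundspeed=125.9 kt
Leg 3: track=164.8°, groundspeed=181.1 kt

Leg 1: heading 358.7°; drift +7.8° → track 6.5°, groundspeed 131.9 kt
Leg 2: heading 336.3°; drift +3.4° → track 339.7°, groundspeed 125.9 kt
Leg 3: heading 169.1°; drift -4.3° → track 164.8°, groundspeed 181.1 kt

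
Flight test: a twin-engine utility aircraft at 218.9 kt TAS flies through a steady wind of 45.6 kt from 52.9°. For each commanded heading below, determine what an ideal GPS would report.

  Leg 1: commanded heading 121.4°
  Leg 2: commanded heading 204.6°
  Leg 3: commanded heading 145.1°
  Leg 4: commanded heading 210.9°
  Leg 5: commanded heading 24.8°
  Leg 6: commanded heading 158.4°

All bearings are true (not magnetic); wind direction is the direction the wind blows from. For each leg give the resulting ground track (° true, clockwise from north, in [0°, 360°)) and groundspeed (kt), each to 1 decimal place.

Leg 1: track=133.3°, groundspeed=206.6 kt
Leg 2: track=209.4°, groundspeed=260.0 kt
Leg 3: track=156.8°, groundspeed=225.3 kt
Leg 4: track=214.6°, groundspeed=261.7 kt
Leg 5: track=17.9°, groundspeed=180.0 kt
Leg 6: track=169.2°, groundspeed=235.2 kt

Leg 1: heading 121.4°; drift +11.9° → track 133.3°, groundspeed 206.6 kt
Leg 2: heading 204.6°; drift +4.8° → track 209.4°, groundspeed 260.0 kt
Leg 3: heading 145.1°; drift +11.7° → track 156.8°, groundspeed 225.3 kt
Leg 4: heading 210.9°; drift +3.7° → track 214.6°, groundspeed 261.7 kt
Leg 5: heading 24.8°; drift -6.9° → track 17.9°, groundspeed 180.0 kt
Leg 6: heading 158.4°; drift +10.8° → track 169.2°, groundspeed 235.2 kt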